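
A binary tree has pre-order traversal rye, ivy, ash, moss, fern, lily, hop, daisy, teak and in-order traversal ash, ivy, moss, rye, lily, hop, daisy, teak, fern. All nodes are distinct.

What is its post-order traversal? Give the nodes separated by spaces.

ash moss ivy teak daisy hop lily fern rye

The first element of pre-order is the root; it splits in-order into left and right subtrees.
Root rye: left subtree has 3 nodes {ash, ivy, moss}, right has 5 {lily, hop, daisy, teak, fern}.
  Root ivy: left subtree has 1 node {ash}, right has 1 {moss}.
  Root fern: left subtree has 4 nodes {lily, hop, daisy, teak}, right has 0 { }.
    Root lily: left subtree has 0 nodes { }, right has 3 {hop, daisy, teak}.
      Root hop: left subtree has 0 nodes { }, right has 2 {daisy, teak}.
        Root daisy: left subtree has 0 nodes { }, right has 1 {teak}.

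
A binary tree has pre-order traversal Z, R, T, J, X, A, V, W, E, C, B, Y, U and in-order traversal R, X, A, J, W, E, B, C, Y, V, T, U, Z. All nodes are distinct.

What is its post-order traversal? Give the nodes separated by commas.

The first element of pre-order is the root; it splits in-order into left and right subtrees.
Root Z: left subtree has 12 nodes {R, X, A, J, W, E, B, C, Y, V, T, U}, right has 0 { }.
  Root R: left subtree has 0 nodes { }, right has 11 {X, A, J, W, E, B, C, Y, V, T, U}.
    Root T: left subtree has 9 nodes {X, A, J, W, E, B, C, Y, V}, right has 1 {U}.
      Root J: left subtree has 2 nodes {X, A}, right has 6 {W, E, B, C, Y, V}.
        Root X: left subtree has 0 nodes { }, right has 1 {A}.
        Root V: left subtree has 5 nodes {W, E, B, C, Y}, right has 0 { }.
          Root W: left subtree has 0 nodes { }, right has 4 {E, B, C, Y}.
            Root E: left subtree has 0 nodes { }, right has 3 {B, C, Y}.
              Root C: left subtree has 1 node {B}, right has 1 {Y}.

A, X, B, Y, C, E, W, V, J, U, T, R, Z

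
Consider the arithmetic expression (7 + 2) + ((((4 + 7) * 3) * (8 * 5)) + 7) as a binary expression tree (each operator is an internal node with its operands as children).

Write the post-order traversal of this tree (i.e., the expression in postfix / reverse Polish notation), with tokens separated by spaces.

7 2 + 4 7 + 3 * 8 5 * * 7 + +

Post-order on an expression tree gives postfix notation: for each operator, emit left operand, right operand, then the operator.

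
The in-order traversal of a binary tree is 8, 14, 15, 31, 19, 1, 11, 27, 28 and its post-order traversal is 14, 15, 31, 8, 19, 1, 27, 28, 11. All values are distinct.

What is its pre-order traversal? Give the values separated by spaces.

11 1 19 8 31 15 14 28 27

The last element of post-order is the root; it splits in-order into left and right subtrees.
Root 11: left subtree has 6 nodes {8, 14, 15, 31, 19, 1}, right has 2 {27, 28}.
  Root 1: left subtree has 5 nodes {8, 14, 15, 31, 19}, right has 0 { }.
    Root 19: left subtree has 4 nodes {8, 14, 15, 31}, right has 0 { }.
      Root 8: left subtree has 0 nodes { }, right has 3 {14, 15, 31}.
        Root 31: left subtree has 2 nodes {14, 15}, right has 0 { }.
          Root 15: left subtree has 1 node {14}, right has 0 { }.
  Root 28: left subtree has 1 node {27}, right has 0 { }.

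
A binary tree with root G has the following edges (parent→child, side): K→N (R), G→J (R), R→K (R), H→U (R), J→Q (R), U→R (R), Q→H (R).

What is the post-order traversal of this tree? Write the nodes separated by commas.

N, K, R, U, H, Q, J, G

Post-order visits the left subtree, then the right subtree, then the node.
At G: no left child.
At G: go right to J.
  At J: no left child.
  At J: go right to Q.
    At Q: no left child.
    At Q: go right to H.
      At H: no left child.
      At H: go right to U.
        At U: no left child.
        At U: go right to R.
          At R: no left child.
          At R: go right to K.
            At K: no left child.
            At K: go right to N.
              N is a leaf — visit N.
            Visit K.
          Visit R.
        Visit U.
      Visit H.
    Visit Q.
  Visit J.
Visit G.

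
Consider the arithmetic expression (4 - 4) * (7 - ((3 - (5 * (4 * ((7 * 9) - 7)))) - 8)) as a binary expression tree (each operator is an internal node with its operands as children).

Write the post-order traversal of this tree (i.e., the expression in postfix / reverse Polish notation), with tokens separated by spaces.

Post-order on an expression tree gives postfix notation: for each operator, emit left operand, right operand, then the operator.

4 4 - 7 3 5 4 7 9 * 7 - * * - 8 - - *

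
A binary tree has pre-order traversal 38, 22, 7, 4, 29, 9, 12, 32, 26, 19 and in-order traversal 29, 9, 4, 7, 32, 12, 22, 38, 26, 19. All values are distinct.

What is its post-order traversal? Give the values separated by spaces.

9 29 4 32 12 7 22 19 26 38

The first element of pre-order is the root; it splits in-order into left and right subtrees.
Root 38: left subtree has 7 nodes {29, 9, 4, 7, 32, 12, 22}, right has 2 {26, 19}.
  Root 22: left subtree has 6 nodes {29, 9, 4, 7, 32, 12}, right has 0 { }.
    Root 7: left subtree has 3 nodes {29, 9, 4}, right has 2 {32, 12}.
      Root 4: left subtree has 2 nodes {29, 9}, right has 0 { }.
        Root 29: left subtree has 0 nodes { }, right has 1 {9}.
      Root 12: left subtree has 1 node {32}, right has 0 { }.
  Root 26: left subtree has 0 nodes { }, right has 1 {19}.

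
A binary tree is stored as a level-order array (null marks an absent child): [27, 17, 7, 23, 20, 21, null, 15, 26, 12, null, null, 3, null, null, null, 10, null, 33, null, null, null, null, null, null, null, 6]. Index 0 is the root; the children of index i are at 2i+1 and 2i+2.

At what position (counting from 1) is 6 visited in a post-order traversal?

9

Post-order visits the left subtree, then the right subtree, then the node.
At 27: go left to 17.
  At 17: go left to 23.
    At 23: go left to 15.
      At 15: no left child.
      At 15: go right to 10.
        10 is a leaf — visit 10.
      Visit 15.
    At 23: go right to 26.
      At 26: no left child.
      At 26: go right to 33.
        33 is a leaf — visit 33.
      Visit 26.
    Visit 23.
  At 17: go right to 20.
    At 20: go left to 12.
      12 is a leaf — visit 12.
    At 20: no right child.
    Visit 20.
  Visit 17.
At 27: go right to 7.
  At 7: go left to 21.
    At 21: no left child.
    At 21: go right to 3.
      At 3: no left child.
      At 3: go right to 6.
        6 is a leaf — visit 6.
      Visit 3.
    Visit 21.
  At 7: no right child.
  Visit 7.
Visit 27.
Full post-order sequence: 10, 15, 33, 26, 23, 12, 20, 17, 6, 3, 21, 7, 27.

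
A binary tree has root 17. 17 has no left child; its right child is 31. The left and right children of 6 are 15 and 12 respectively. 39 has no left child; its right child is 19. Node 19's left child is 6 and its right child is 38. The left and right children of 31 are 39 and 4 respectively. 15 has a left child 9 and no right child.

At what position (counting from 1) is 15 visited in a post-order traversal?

2

Post-order visits the left subtree, then the right subtree, then the node.
At 17: no left child.
At 17: go right to 31.
  At 31: go left to 39.
    At 39: no left child.
    At 39: go right to 19.
      At 19: go left to 6.
        At 6: go left to 15.
          At 15: go left to 9.
            9 is a leaf — visit 9.
          At 15: no right child.
          Visit 15.
        At 6: go right to 12.
          12 is a leaf — visit 12.
        Visit 6.
      At 19: go right to 38.
        38 is a leaf — visit 38.
      Visit 19.
    Visit 39.
  At 31: go right to 4.
    4 is a leaf — visit 4.
  Visit 31.
Visit 17.
Full post-order sequence: 9, 15, 12, 6, 38, 19, 39, 4, 31, 17.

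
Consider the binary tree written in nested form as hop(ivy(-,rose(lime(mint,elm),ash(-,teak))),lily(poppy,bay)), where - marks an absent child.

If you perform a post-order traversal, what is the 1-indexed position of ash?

5

Post-order visits the left subtree, then the right subtree, then the node.
At hop: go left to ivy.
  At ivy: no left child.
  At ivy: go right to rose.
    At rose: go left to lime.
      At lime: go left to mint.
        mint is a leaf — visit mint.
      At lime: go right to elm.
        elm is a leaf — visit elm.
      Visit lime.
    At rose: go right to ash.
      At ash: no left child.
      At ash: go right to teak.
        teak is a leaf — visit teak.
      Visit ash.
    Visit rose.
  Visit ivy.
At hop: go right to lily.
  At lily: go left to poppy.
    poppy is a leaf — visit poppy.
  At lily: go right to bay.
    bay is a leaf — visit bay.
  Visit lily.
Visit hop.
Full post-order sequence: mint, elm, lime, teak, ash, rose, ivy, poppy, bay, lily, hop.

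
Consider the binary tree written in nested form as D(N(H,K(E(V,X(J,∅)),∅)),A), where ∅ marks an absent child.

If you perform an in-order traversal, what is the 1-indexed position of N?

2

In-order visits the left subtree, then the node, then the right subtree.
At D: go left to N.
  At N: go left to H.
    H is a leaf — visit H.
  Visit N.
  At N: go right to K.
    At K: go left to E.
      At E: go left to V.
        V is a leaf — visit V.
      Visit E.
      At E: go right to X.
        At X: go left to J.
          J is a leaf — visit J.
        Visit X.
        At X: no right child.
    Visit K.
    At K: no right child.
Visit D.
At D: go right to A.
  A is a leaf — visit A.
Full in-order sequence: H, N, V, E, J, X, K, D, A.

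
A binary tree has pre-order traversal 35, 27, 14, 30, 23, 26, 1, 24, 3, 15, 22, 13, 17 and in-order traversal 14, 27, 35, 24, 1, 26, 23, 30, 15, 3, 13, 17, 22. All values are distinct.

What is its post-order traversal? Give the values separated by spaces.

14 27 24 1 26 23 15 17 13 22 3 30 35

The first element of pre-order is the root; it splits in-order into left and right subtrees.
Root 35: left subtree has 2 nodes {14, 27}, right has 10 {24, 1, 26, 23, 30, 15, 3, 13, 17, 22}.
  Root 27: left subtree has 1 node {14}, right has 0 { }.
  Root 30: left subtree has 4 nodes {24, 1, 26, 23}, right has 5 {15, 3, 13, 17, 22}.
    Root 23: left subtree has 3 nodes {24, 1, 26}, right has 0 { }.
      Root 26: left subtree has 2 nodes {24, 1}, right has 0 { }.
        Root 1: left subtree has 1 node {24}, right has 0 { }.
    Root 3: left subtree has 1 node {15}, right has 3 {13, 17, 22}.
      Root 22: left subtree has 2 nodes {13, 17}, right has 0 { }.
        Root 13: left subtree has 0 nodes { }, right has 1 {17}.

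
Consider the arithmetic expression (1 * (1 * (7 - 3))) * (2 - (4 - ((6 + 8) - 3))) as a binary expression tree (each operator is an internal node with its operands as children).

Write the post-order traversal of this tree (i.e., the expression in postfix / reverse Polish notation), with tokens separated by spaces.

Post-order on an expression tree gives postfix notation: for each operator, emit left operand, right operand, then the operator.

1 1 7 3 - * * 2 4 6 8 + 3 - - - *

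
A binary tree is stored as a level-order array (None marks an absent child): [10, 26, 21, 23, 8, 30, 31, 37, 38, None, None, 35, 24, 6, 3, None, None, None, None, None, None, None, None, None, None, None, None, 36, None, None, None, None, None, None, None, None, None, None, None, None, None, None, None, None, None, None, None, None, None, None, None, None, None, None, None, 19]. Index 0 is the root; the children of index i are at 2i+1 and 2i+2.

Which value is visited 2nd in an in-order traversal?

23

In-order visits the left subtree, then the node, then the right subtree.
At 10: go left to 26.
  At 26: go left to 23.
    At 23: go left to 37.
      37 is a leaf — visit 37.
    Visit 23.
    At 23: go right to 38.
      38 is a leaf — visit 38.
  Visit 26.
  At 26: go right to 8.
    8 is a leaf — visit 8.
Visit 10.
At 10: go right to 21.
  At 21: go left to 30.
    At 30: go left to 35.
      35 is a leaf — visit 35.
    Visit 30.
    At 30: go right to 24.
      24 is a leaf — visit 24.
  Visit 21.
  At 21: go right to 31.
    At 31: go left to 6.
      At 6: go left to 36.
        At 36: go left to 19.
          19 is a leaf — visit 19.
        Visit 36.
        At 36: no right child.
      Visit 6.
      At 6: no right child.
    Visit 31.
    At 31: go right to 3.
      3 is a leaf — visit 3.
Full in-order sequence: 37, 23, 38, 26, 8, 10, 35, 30, 24, 21, 19, 36, 6, 31, 3.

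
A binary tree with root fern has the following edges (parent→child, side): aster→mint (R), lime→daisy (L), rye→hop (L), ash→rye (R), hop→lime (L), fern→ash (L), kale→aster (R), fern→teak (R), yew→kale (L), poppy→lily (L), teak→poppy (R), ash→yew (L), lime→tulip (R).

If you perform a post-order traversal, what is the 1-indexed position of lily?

Post-order visits the left subtree, then the right subtree, then the node.
At fern: go left to ash.
  At ash: go left to yew.
    At yew: go left to kale.
      At kale: no left child.
      At kale: go right to aster.
        At aster: no left child.
        At aster: go right to mint.
          mint is a leaf — visit mint.
        Visit aster.
      Visit kale.
    At yew: no right child.
    Visit yew.
  At ash: go right to rye.
    At rye: go left to hop.
      At hop: go left to lime.
        At lime: go left to daisy.
          daisy is a leaf — visit daisy.
        At lime: go right to tulip.
          tulip is a leaf — visit tulip.
        Visit lime.
      At hop: no right child.
      Visit hop.
    At rye: no right child.
    Visit rye.
  Visit ash.
At fern: go right to teak.
  At teak: no left child.
  At teak: go right to poppy.
    At poppy: go left to lily.
      lily is a leaf — visit lily.
    At poppy: no right child.
    Visit poppy.
  Visit teak.
Visit fern.
Full post-order sequence: mint, aster, kale, yew, daisy, tulip, lime, hop, rye, ash, lily, poppy, teak, fern.

11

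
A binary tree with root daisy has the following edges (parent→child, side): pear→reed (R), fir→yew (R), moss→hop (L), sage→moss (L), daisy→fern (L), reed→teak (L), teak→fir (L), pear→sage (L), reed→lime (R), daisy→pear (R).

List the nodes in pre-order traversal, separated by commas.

daisy, fern, pear, sage, moss, hop, reed, teak, fir, yew, lime

Pre-order visits the node, then its left subtree, then its right subtree.
Visit daisy.
At daisy: go left to fern.
  fern is a leaf — visit fern.
At daisy: go right to pear.
  Visit pear.
  At pear: go left to sage.
    Visit sage.
    At sage: go left to moss.
      Visit moss.
      At moss: go left to hop.
        hop is a leaf — visit hop.
      At moss: no right child.
    At sage: no right child.
  At pear: go right to reed.
    Visit reed.
    At reed: go left to teak.
      Visit teak.
      At teak: go left to fir.
        Visit fir.
        At fir: no left child.
        At fir: go right to yew.
          yew is a leaf — visit yew.
      At teak: no right child.
    At reed: go right to lime.
      lime is a leaf — visit lime.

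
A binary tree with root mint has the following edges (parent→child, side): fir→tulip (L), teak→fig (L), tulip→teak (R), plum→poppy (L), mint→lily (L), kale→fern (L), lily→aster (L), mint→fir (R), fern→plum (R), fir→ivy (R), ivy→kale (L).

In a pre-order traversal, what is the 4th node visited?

fir

Pre-order visits the node, then its left subtree, then its right subtree.
Visit mint.
At mint: go left to lily.
  Visit lily.
  At lily: go left to aster.
    aster is a leaf — visit aster.
  At lily: no right child.
At mint: go right to fir.
  Visit fir.
  At fir: go left to tulip.
    Visit tulip.
    At tulip: no left child.
    At tulip: go right to teak.
      Visit teak.
      At teak: go left to fig.
        fig is a leaf — visit fig.
      At teak: no right child.
  At fir: go right to ivy.
    Visit ivy.
    At ivy: go left to kale.
      Visit kale.
      At kale: go left to fern.
        Visit fern.
        At fern: no left child.
        At fern: go right to plum.
          Visit plum.
          At plum: go left to poppy.
            poppy is a leaf — visit poppy.
          At plum: no right child.
      At kale: no right child.
    At ivy: no right child.
Full pre-order sequence: mint, lily, aster, fir, tulip, teak, fig, ivy, kale, fern, plum, poppy.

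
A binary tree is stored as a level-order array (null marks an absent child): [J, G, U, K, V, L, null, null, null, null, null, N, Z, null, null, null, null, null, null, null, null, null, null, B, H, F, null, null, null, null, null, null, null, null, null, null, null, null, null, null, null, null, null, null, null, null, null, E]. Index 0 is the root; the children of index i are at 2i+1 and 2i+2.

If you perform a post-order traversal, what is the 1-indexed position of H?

Post-order visits the left subtree, then the right subtree, then the node.
At J: go left to G.
  At G: go left to K.
    K is a leaf — visit K.
  At G: go right to V.
    V is a leaf — visit V.
  Visit G.
At J: go right to U.
  At U: go left to L.
    At L: go left to N.
      At N: go left to B.
        At B: go left to E.
          E is a leaf — visit E.
        At B: no right child.
        Visit B.
      At N: go right to H.
        H is a leaf — visit H.
      Visit N.
    At L: go right to Z.
      At Z: go left to F.
        F is a leaf — visit F.
      At Z: no right child.
      Visit Z.
    Visit L.
  At U: no right child.
  Visit U.
Visit J.
Full post-order sequence: K, V, G, E, B, H, N, F, Z, L, U, J.

6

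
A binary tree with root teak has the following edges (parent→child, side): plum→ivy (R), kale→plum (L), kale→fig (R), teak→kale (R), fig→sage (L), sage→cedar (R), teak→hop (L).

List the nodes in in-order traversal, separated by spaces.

hop teak plum ivy kale sage cedar fig

In-order visits the left subtree, then the node, then the right subtree.
At teak: go left to hop.
  hop is a leaf — visit hop.
Visit teak.
At teak: go right to kale.
  At kale: go left to plum.
    At plum: no left child.
    Visit plum.
    At plum: go right to ivy.
      ivy is a leaf — visit ivy.
  Visit kale.
  At kale: go right to fig.
    At fig: go left to sage.
      At sage: no left child.
      Visit sage.
      At sage: go right to cedar.
        cedar is a leaf — visit cedar.
    Visit fig.
    At fig: no right child.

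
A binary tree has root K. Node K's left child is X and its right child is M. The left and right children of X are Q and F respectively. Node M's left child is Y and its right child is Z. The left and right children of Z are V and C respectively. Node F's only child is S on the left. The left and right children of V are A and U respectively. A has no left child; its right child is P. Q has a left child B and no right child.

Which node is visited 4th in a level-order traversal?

Q

Level-order visits nodes level by level from the root, left to right within each level.
Level 0: K
Level 1: X, M
Level 2: Q, F, Y, Z
Level 3: B, S, V, C
Level 4: A, U
Level 5: P
Full level-order sequence: K, X, M, Q, F, Y, Z, B, S, V, C, A, U, P.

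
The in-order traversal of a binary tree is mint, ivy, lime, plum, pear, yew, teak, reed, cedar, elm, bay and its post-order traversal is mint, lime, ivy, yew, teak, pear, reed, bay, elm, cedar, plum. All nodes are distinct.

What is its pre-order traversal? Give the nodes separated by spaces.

plum ivy mint lime cedar reed pear teak yew elm bay

The last element of post-order is the root; it splits in-order into left and right subtrees.
Root plum: left subtree has 3 nodes {mint, ivy, lime}, right has 7 {pear, yew, teak, reed, cedar, elm, bay}.
  Root ivy: left subtree has 1 node {mint}, right has 1 {lime}.
  Root cedar: left subtree has 4 nodes {pear, yew, teak, reed}, right has 2 {elm, bay}.
    Root reed: left subtree has 3 nodes {pear, yew, teak}, right has 0 { }.
      Root pear: left subtree has 0 nodes { }, right has 2 {yew, teak}.
        Root teak: left subtree has 1 node {yew}, right has 0 { }.
    Root elm: left subtree has 0 nodes { }, right has 1 {bay}.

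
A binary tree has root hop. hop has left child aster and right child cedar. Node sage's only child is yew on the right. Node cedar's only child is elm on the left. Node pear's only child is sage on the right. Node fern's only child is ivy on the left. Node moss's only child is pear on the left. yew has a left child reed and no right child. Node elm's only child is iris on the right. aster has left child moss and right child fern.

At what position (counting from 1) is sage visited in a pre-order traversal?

Pre-order visits the node, then its left subtree, then its right subtree.
Visit hop.
At hop: go left to aster.
  Visit aster.
  At aster: go left to moss.
    Visit moss.
    At moss: go left to pear.
      Visit pear.
      At pear: no left child.
      At pear: go right to sage.
        Visit sage.
        At sage: no left child.
        At sage: go right to yew.
          Visit yew.
          At yew: go left to reed.
            reed is a leaf — visit reed.
          At yew: no right child.
    At moss: no right child.
  At aster: go right to fern.
    Visit fern.
    At fern: go left to ivy.
      ivy is a leaf — visit ivy.
    At fern: no right child.
At hop: go right to cedar.
  Visit cedar.
  At cedar: go left to elm.
    Visit elm.
    At elm: no left child.
    At elm: go right to iris.
      iris is a leaf — visit iris.
  At cedar: no right child.
Full pre-order sequence: hop, aster, moss, pear, sage, yew, reed, fern, ivy, cedar, elm, iris.

5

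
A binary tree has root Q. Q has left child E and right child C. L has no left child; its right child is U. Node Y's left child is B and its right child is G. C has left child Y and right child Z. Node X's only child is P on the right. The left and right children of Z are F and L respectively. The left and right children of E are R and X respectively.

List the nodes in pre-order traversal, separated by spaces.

Pre-order visits the node, then its left subtree, then its right subtree.
Visit Q.
At Q: go left to E.
  Visit E.
  At E: go left to R.
    R is a leaf — visit R.
  At E: go right to X.
    Visit X.
    At X: no left child.
    At X: go right to P.
      P is a leaf — visit P.
At Q: go right to C.
  Visit C.
  At C: go left to Y.
    Visit Y.
    At Y: go left to B.
      B is a leaf — visit B.
    At Y: go right to G.
      G is a leaf — visit G.
  At C: go right to Z.
    Visit Z.
    At Z: go left to F.
      F is a leaf — visit F.
    At Z: go right to L.
      Visit L.
      At L: no left child.
      At L: go right to U.
        U is a leaf — visit U.

Q E R X P C Y B G Z F L U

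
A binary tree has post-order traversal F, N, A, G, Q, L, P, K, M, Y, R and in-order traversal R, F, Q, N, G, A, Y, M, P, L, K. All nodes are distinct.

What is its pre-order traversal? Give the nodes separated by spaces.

The last element of post-order is the root; it splits in-order into left and right subtrees.
Root R: left subtree has 0 nodes { }, right has 10 {F, Q, N, G, A, Y, M, P, L, K}.
  Root Y: left subtree has 5 nodes {F, Q, N, G, A}, right has 4 {M, P, L, K}.
    Root Q: left subtree has 1 node {F}, right has 3 {N, G, A}.
      Root G: left subtree has 1 node {N}, right has 1 {A}.
    Root M: left subtree has 0 nodes { }, right has 3 {P, L, K}.
      Root K: left subtree has 2 nodes {P, L}, right has 0 { }.
        Root P: left subtree has 0 nodes { }, right has 1 {L}.

R Y Q F G N A M K P L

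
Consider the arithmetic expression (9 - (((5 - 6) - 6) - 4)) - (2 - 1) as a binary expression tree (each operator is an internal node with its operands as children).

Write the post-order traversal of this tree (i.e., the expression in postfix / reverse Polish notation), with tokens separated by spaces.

9 5 6 - 6 - 4 - - 2 1 - -

Post-order on an expression tree gives postfix notation: for each operator, emit left operand, right operand, then the operator.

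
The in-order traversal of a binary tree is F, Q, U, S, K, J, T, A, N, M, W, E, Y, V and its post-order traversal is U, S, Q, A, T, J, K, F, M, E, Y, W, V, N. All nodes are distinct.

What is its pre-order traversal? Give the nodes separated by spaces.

The last element of post-order is the root; it splits in-order into left and right subtrees.
Root N: left subtree has 8 nodes {F, Q, U, S, K, J, T, A}, right has 5 {M, W, E, Y, V}.
  Root F: left subtree has 0 nodes { }, right has 7 {Q, U, S, K, J, T, A}.
    Root K: left subtree has 3 nodes {Q, U, S}, right has 3 {J, T, A}.
      Root Q: left subtree has 0 nodes { }, right has 2 {U, S}.
        Root S: left subtree has 1 node {U}, right has 0 { }.
      Root J: left subtree has 0 nodes { }, right has 2 {T, A}.
        Root T: left subtree has 0 nodes { }, right has 1 {A}.
  Root V: left subtree has 4 nodes {M, W, E, Y}, right has 0 { }.
    Root W: left subtree has 1 node {M}, right has 2 {E, Y}.
      Root Y: left subtree has 1 node {E}, right has 0 { }.

N F K Q S U J T A V W M Y E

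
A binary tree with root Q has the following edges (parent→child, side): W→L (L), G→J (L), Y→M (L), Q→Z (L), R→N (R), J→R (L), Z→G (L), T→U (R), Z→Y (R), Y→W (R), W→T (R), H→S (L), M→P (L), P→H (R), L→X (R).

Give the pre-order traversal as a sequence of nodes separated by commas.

Q, Z, G, J, R, N, Y, M, P, H, S, W, L, X, T, U

Pre-order visits the node, then its left subtree, then its right subtree.
Visit Q.
At Q: go left to Z.
  Visit Z.
  At Z: go left to G.
    Visit G.
    At G: go left to J.
      Visit J.
      At J: go left to R.
        Visit R.
        At R: no left child.
        At R: go right to N.
          N is a leaf — visit N.
      At J: no right child.
    At G: no right child.
  At Z: go right to Y.
    Visit Y.
    At Y: go left to M.
      Visit M.
      At M: go left to P.
        Visit P.
        At P: no left child.
        At P: go right to H.
          Visit H.
          At H: go left to S.
            S is a leaf — visit S.
          At H: no right child.
      At M: no right child.
    At Y: go right to W.
      Visit W.
      At W: go left to L.
        Visit L.
        At L: no left child.
        At L: go right to X.
          X is a leaf — visit X.
      At W: go right to T.
        Visit T.
        At T: no left child.
        At T: go right to U.
          U is a leaf — visit U.
At Q: no right child.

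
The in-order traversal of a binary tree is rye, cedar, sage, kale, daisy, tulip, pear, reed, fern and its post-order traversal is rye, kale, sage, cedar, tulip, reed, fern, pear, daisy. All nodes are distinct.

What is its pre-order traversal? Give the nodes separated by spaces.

daisy cedar rye sage kale pear tulip fern reed

The last element of post-order is the root; it splits in-order into left and right subtrees.
Root daisy: left subtree has 4 nodes {rye, cedar, sage, kale}, right has 4 {tulip, pear, reed, fern}.
  Root cedar: left subtree has 1 node {rye}, right has 2 {sage, kale}.
    Root sage: left subtree has 0 nodes { }, right has 1 {kale}.
  Root pear: left subtree has 1 node {tulip}, right has 2 {reed, fern}.
    Root fern: left subtree has 1 node {reed}, right has 0 { }.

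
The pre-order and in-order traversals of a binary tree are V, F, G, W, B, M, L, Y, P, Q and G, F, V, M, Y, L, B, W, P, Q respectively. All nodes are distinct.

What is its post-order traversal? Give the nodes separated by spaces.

G F Y L M B Q P W V

The first element of pre-order is the root; it splits in-order into left and right subtrees.
Root V: left subtree has 2 nodes {G, F}, right has 7 {M, Y, L, B, W, P, Q}.
  Root F: left subtree has 1 node {G}, right has 0 { }.
  Root W: left subtree has 4 nodes {M, Y, L, B}, right has 2 {P, Q}.
    Root B: left subtree has 3 nodes {M, Y, L}, right has 0 { }.
      Root M: left subtree has 0 nodes { }, right has 2 {Y, L}.
        Root L: left subtree has 1 node {Y}, right has 0 { }.
    Root P: left subtree has 0 nodes { }, right has 1 {Q}.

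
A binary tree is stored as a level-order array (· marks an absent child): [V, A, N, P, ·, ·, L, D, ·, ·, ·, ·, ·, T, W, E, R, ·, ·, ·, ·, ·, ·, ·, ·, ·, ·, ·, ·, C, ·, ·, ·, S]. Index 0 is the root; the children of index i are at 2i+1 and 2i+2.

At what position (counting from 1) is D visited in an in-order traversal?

In-order visits the left subtree, then the node, then the right subtree.
At V: go left to A.
  At A: go left to P.
    At P: go left to D.
      At D: go left to E.
        E is a leaf — visit E.
      Visit D.
      At D: go right to R.
        At R: go left to S.
          S is a leaf — visit S.
        Visit R.
        At R: no right child.
    Visit P.
    At P: no right child.
  Visit A.
  At A: no right child.
Visit V.
At V: go right to N.
  At N: no left child.
  Visit N.
  At N: go right to L.
    At L: go left to T.
      T is a leaf — visit T.
    Visit L.
    At L: go right to W.
      At W: go left to C.
        C is a leaf — visit C.
      Visit W.
      At W: no right child.
Full in-order sequence: E, D, S, R, P, A, V, N, T, L, C, W.

2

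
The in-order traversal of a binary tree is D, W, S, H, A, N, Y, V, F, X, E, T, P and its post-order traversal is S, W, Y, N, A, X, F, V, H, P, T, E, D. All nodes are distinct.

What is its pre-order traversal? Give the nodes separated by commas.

The last element of post-order is the root; it splits in-order into left and right subtrees.
Root D: left subtree has 0 nodes { }, right has 12 {W, S, H, A, N, Y, V, F, X, E, T, P}.
  Root E: left subtree has 9 nodes {W, S, H, A, N, Y, V, F, X}, right has 2 {T, P}.
    Root H: left subtree has 2 nodes {W, S}, right has 6 {A, N, Y, V, F, X}.
      Root W: left subtree has 0 nodes { }, right has 1 {S}.
      Root V: left subtree has 3 nodes {A, N, Y}, right has 2 {F, X}.
        Root A: left subtree has 0 nodes { }, right has 2 {N, Y}.
          Root N: left subtree has 0 nodes { }, right has 1 {Y}.
        Root F: left subtree has 0 nodes { }, right has 1 {X}.
    Root T: left subtree has 0 nodes { }, right has 1 {P}.

D, E, H, W, S, V, A, N, Y, F, X, T, P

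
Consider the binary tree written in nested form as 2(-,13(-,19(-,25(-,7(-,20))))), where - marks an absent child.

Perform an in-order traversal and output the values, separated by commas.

In-order visits the left subtree, then the node, then the right subtree.
At 2: no left child.
Visit 2.
At 2: go right to 13.
  At 13: no left child.
  Visit 13.
  At 13: go right to 19.
    At 19: no left child.
    Visit 19.
    At 19: go right to 25.
      At 25: no left child.
      Visit 25.
      At 25: go right to 7.
        At 7: no left child.
        Visit 7.
        At 7: go right to 20.
          20 is a leaf — visit 20.

2, 13, 19, 25, 7, 20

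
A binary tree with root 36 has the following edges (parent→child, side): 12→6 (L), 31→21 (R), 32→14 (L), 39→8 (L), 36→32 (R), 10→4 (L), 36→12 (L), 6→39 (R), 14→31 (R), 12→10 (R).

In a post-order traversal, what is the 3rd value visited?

6

Post-order visits the left subtree, then the right subtree, then the node.
At 36: go left to 12.
  At 12: go left to 6.
    At 6: no left child.
    At 6: go right to 39.
      At 39: go left to 8.
        8 is a leaf — visit 8.
      At 39: no right child.
      Visit 39.
    Visit 6.
  At 12: go right to 10.
    At 10: go left to 4.
      4 is a leaf — visit 4.
    At 10: no right child.
    Visit 10.
  Visit 12.
At 36: go right to 32.
  At 32: go left to 14.
    At 14: no left child.
    At 14: go right to 31.
      At 31: no left child.
      At 31: go right to 21.
        21 is a leaf — visit 21.
      Visit 31.
    Visit 14.
  At 32: no right child.
  Visit 32.
Visit 36.
Full post-order sequence: 8, 39, 6, 4, 10, 12, 21, 31, 14, 32, 36.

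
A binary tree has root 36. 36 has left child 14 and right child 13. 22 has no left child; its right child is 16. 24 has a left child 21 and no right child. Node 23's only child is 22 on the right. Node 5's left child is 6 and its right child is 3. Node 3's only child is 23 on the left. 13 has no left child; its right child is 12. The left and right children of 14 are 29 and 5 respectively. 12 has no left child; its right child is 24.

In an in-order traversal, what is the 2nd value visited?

In-order visits the left subtree, then the node, then the right subtree.
At 36: go left to 14.
  At 14: go left to 29.
    29 is a leaf — visit 29.
  Visit 14.
  At 14: go right to 5.
    At 5: go left to 6.
      6 is a leaf — visit 6.
    Visit 5.
    At 5: go right to 3.
      At 3: go left to 23.
        At 23: no left child.
        Visit 23.
        At 23: go right to 22.
          At 22: no left child.
          Visit 22.
          At 22: go right to 16.
            16 is a leaf — visit 16.
      Visit 3.
      At 3: no right child.
Visit 36.
At 36: go right to 13.
  At 13: no left child.
  Visit 13.
  At 13: go right to 12.
    At 12: no left child.
    Visit 12.
    At 12: go right to 24.
      At 24: go left to 21.
        21 is a leaf — visit 21.
      Visit 24.
      At 24: no right child.
Full in-order sequence: 29, 14, 6, 5, 23, 22, 16, 3, 36, 13, 12, 21, 24.

14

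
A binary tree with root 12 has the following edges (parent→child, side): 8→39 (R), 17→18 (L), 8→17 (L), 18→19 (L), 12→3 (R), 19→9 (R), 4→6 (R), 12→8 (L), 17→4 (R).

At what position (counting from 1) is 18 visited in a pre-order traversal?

Pre-order visits the node, then its left subtree, then its right subtree.
Visit 12.
At 12: go left to 8.
  Visit 8.
  At 8: go left to 17.
    Visit 17.
    At 17: go left to 18.
      Visit 18.
      At 18: go left to 19.
        Visit 19.
        At 19: no left child.
        At 19: go right to 9.
          9 is a leaf — visit 9.
      At 18: no right child.
    At 17: go right to 4.
      Visit 4.
      At 4: no left child.
      At 4: go right to 6.
        6 is a leaf — visit 6.
  At 8: go right to 39.
    39 is a leaf — visit 39.
At 12: go right to 3.
  3 is a leaf — visit 3.
Full pre-order sequence: 12, 8, 17, 18, 19, 9, 4, 6, 39, 3.

4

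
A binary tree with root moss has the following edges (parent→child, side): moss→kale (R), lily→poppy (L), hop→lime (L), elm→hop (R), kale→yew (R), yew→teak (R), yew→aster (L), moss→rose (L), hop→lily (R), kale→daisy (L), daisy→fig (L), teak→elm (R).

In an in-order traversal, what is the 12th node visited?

In-order visits the left subtree, then the node, then the right subtree.
At moss: go left to rose.
  rose is a leaf — visit rose.
Visit moss.
At moss: go right to kale.
  At kale: go left to daisy.
    At daisy: go left to fig.
      fig is a leaf — visit fig.
    Visit daisy.
    At daisy: no right child.
  Visit kale.
  At kale: go right to yew.
    At yew: go left to aster.
      aster is a leaf — visit aster.
    Visit yew.
    At yew: go right to teak.
      At teak: no left child.
      Visit teak.
      At teak: go right to elm.
        At elm: no left child.
        Visit elm.
        At elm: go right to hop.
          At hop: go left to lime.
            lime is a leaf — visit lime.
          Visit hop.
          At hop: go right to lily.
            At lily: go left to poppy.
              poppy is a leaf — visit poppy.
            Visit lily.
            At lily: no right child.
Full in-order sequence: rose, moss, fig, daisy, kale, aster, yew, teak, elm, lime, hop, poppy, lily.

poppy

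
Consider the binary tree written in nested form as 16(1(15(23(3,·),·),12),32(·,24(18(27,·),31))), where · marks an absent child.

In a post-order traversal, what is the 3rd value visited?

Post-order visits the left subtree, then the right subtree, then the node.
At 16: go left to 1.
  At 1: go left to 15.
    At 15: go left to 23.
      At 23: go left to 3.
        3 is a leaf — visit 3.
      At 23: no right child.
      Visit 23.
    At 15: no right child.
    Visit 15.
  At 1: go right to 12.
    12 is a leaf — visit 12.
  Visit 1.
At 16: go right to 32.
  At 32: no left child.
  At 32: go right to 24.
    At 24: go left to 18.
      At 18: go left to 27.
        27 is a leaf — visit 27.
      At 18: no right child.
      Visit 18.
    At 24: go right to 31.
      31 is a leaf — visit 31.
    Visit 24.
  Visit 32.
Visit 16.
Full post-order sequence: 3, 23, 15, 12, 1, 27, 18, 31, 24, 32, 16.

15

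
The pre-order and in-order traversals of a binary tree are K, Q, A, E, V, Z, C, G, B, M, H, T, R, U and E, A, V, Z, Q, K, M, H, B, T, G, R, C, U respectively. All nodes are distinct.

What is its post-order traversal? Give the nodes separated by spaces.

The first element of pre-order is the root; it splits in-order into left and right subtrees.
Root K: left subtree has 5 nodes {E, A, V, Z, Q}, right has 8 {M, H, B, T, G, R, C, U}.
  Root Q: left subtree has 4 nodes {E, A, V, Z}, right has 0 { }.
    Root A: left subtree has 1 node {E}, right has 2 {V, Z}.
      Root V: left subtree has 0 nodes { }, right has 1 {Z}.
  Root C: left subtree has 6 nodes {M, H, B, T, G, R}, right has 1 {U}.
    Root G: left subtree has 4 nodes {M, H, B, T}, right has 1 {R}.
      Root B: left subtree has 2 nodes {M, H}, right has 1 {T}.
        Root M: left subtree has 0 nodes { }, right has 1 {H}.

E Z V A Q H M T B R G U C K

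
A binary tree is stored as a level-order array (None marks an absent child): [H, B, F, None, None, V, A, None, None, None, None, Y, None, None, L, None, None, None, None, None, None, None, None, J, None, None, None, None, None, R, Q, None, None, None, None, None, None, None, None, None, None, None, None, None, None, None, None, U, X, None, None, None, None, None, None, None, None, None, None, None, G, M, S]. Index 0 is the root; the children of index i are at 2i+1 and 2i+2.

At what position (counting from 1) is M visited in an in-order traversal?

13

In-order visits the left subtree, then the node, then the right subtree.
At H: go left to B.
  B is a leaf — visit B.
Visit H.
At H: go right to F.
  At F: go left to V.
    At V: go left to Y.
      At Y: go left to J.
        At J: go left to U.
          U is a leaf — visit U.
        Visit J.
        At J: go right to X.
          X is a leaf — visit X.
      Visit Y.
      At Y: no right child.
    Visit V.
    At V: no right child.
  Visit F.
  At F: go right to A.
    At A: no left child.
    Visit A.
    At A: go right to L.
      At L: go left to R.
        At R: no left child.
        Visit R.
        At R: go right to G.
          G is a leaf — visit G.
      Visit L.
      At L: go right to Q.
        At Q: go left to M.
          M is a leaf — visit M.
        Visit Q.
        At Q: go right to S.
          S is a leaf — visit S.
Full in-order sequence: B, H, U, J, X, Y, V, F, A, R, G, L, M, Q, S.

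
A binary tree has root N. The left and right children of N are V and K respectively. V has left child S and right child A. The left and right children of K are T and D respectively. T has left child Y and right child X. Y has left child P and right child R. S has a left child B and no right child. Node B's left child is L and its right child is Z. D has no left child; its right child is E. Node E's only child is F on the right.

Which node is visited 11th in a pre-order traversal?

P

Pre-order visits the node, then its left subtree, then its right subtree.
Visit N.
At N: go left to V.
  Visit V.
  At V: go left to S.
    Visit S.
    At S: go left to B.
      Visit B.
      At B: go left to L.
        L is a leaf — visit L.
      At B: go right to Z.
        Z is a leaf — visit Z.
    At S: no right child.
  At V: go right to A.
    A is a leaf — visit A.
At N: go right to K.
  Visit K.
  At K: go left to T.
    Visit T.
    At T: go left to Y.
      Visit Y.
      At Y: go left to P.
        P is a leaf — visit P.
      At Y: go right to R.
        R is a leaf — visit R.
    At T: go right to X.
      X is a leaf — visit X.
  At K: go right to D.
    Visit D.
    At D: no left child.
    At D: go right to E.
      Visit E.
      At E: no left child.
      At E: go right to F.
        F is a leaf — visit F.
Full pre-order sequence: N, V, S, B, L, Z, A, K, T, Y, P, R, X, D, E, F.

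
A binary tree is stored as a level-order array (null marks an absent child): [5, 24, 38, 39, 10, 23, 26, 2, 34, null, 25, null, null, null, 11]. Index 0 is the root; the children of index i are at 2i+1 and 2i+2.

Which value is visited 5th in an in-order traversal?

10

In-order visits the left subtree, then the node, then the right subtree.
At 5: go left to 24.
  At 24: go left to 39.
    At 39: go left to 2.
      2 is a leaf — visit 2.
    Visit 39.
    At 39: go right to 34.
      34 is a leaf — visit 34.
  Visit 24.
  At 24: go right to 10.
    At 10: no left child.
    Visit 10.
    At 10: go right to 25.
      25 is a leaf — visit 25.
Visit 5.
At 5: go right to 38.
  At 38: go left to 23.
    23 is a leaf — visit 23.
  Visit 38.
  At 38: go right to 26.
    At 26: no left child.
    Visit 26.
    At 26: go right to 11.
      11 is a leaf — visit 11.
Full in-order sequence: 2, 39, 34, 24, 10, 25, 5, 23, 38, 26, 11.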